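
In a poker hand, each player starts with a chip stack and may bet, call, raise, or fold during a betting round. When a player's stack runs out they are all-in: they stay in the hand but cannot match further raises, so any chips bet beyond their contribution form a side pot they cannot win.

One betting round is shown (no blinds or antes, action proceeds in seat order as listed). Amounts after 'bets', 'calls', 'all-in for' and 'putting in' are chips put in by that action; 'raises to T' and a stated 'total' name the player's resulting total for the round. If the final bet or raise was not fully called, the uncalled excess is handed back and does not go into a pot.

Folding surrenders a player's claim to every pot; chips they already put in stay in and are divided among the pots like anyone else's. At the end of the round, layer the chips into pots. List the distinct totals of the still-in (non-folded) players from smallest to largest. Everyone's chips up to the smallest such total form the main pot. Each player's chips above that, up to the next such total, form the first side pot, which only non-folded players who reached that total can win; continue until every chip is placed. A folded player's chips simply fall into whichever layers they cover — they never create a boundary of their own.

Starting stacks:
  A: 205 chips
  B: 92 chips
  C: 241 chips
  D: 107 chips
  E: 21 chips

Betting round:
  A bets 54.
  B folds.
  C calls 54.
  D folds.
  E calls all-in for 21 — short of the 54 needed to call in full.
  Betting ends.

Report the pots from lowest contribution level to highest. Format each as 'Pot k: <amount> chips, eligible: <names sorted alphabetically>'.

Pot 1: 63 chips, eligible: A, C, E
Pot 2: 66 chips, eligible: A, C

Derivation:
Contributions: A=54, C=54, E=21
Folded: B, D
Pot levels (distinct totals of non-folded players): 21, 54
Layer 1-21: 21 each from A, C, E = 21*3 = 63 chips; eligible A, C, E
Layer 22-54: 33 each from A, C = 33*2 = 66 chips; eligible A, C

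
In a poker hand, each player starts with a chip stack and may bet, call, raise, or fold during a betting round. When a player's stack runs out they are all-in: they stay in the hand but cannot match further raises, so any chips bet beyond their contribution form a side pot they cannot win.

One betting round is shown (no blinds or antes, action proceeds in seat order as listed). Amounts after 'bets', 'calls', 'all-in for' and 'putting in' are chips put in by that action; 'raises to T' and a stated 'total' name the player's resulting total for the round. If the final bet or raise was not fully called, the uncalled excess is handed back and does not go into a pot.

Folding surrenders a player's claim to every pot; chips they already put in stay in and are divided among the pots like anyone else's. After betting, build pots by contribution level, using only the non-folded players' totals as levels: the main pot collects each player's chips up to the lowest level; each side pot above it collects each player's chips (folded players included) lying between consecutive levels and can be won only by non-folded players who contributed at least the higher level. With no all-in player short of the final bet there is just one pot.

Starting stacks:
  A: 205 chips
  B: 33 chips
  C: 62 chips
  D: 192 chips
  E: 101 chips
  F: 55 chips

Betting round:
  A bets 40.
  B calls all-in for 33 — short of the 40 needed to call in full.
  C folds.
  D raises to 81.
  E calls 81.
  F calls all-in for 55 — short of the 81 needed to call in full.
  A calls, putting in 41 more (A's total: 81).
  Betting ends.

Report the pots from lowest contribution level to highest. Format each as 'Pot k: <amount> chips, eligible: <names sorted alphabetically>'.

Pot 1: 165 chips, eligible: A, B, D, E, F
Pot 2: 88 chips, eligible: A, D, E, F
Pot 3: 78 chips, eligible: A, D, E

Derivation:
Contributions: A=81, B=33, D=81, E=81, F=55
Folded: C
Pot levels (distinct totals of non-folded players): 33, 55, 81
Layer 1-33: 33 each from A, B, D, E, F = 33*5 = 165 chips; eligible A, B, D, E, F
Layer 34-55: 22 each from A, D, E, F = 22*4 = 88 chips; eligible A, D, E, F
Layer 56-81: 26 each from A, D, E = 26*3 = 78 chips; eligible A, D, E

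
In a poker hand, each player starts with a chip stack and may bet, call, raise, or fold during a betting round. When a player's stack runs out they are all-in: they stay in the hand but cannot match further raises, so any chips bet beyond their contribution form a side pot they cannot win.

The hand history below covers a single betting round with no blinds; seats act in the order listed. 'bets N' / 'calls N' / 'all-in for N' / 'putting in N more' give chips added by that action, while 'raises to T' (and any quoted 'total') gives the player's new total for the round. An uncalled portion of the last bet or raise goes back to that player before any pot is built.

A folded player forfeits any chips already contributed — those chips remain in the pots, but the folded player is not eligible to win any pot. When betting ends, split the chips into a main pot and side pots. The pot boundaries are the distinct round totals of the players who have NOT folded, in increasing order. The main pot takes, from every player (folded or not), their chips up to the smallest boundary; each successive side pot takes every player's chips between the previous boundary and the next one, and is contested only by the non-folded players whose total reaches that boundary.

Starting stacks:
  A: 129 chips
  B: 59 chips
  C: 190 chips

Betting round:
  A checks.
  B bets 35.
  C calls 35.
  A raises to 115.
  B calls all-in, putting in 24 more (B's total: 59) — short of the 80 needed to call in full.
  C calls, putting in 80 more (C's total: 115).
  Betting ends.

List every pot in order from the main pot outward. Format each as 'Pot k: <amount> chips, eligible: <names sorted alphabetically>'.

Contributions: A=115, B=59, C=115
Pot levels (distinct totals of non-folded players): 59, 115
Layer 1-59: 59 each from A, B, C = 59*3 = 177 chips; eligible A, B, C
Layer 60-115: 56 each from A, C = 56*2 = 112 chips; eligible A, C

Pot 1: 177 chips, eligible: A, B, C
Pot 2: 112 chips, eligible: A, C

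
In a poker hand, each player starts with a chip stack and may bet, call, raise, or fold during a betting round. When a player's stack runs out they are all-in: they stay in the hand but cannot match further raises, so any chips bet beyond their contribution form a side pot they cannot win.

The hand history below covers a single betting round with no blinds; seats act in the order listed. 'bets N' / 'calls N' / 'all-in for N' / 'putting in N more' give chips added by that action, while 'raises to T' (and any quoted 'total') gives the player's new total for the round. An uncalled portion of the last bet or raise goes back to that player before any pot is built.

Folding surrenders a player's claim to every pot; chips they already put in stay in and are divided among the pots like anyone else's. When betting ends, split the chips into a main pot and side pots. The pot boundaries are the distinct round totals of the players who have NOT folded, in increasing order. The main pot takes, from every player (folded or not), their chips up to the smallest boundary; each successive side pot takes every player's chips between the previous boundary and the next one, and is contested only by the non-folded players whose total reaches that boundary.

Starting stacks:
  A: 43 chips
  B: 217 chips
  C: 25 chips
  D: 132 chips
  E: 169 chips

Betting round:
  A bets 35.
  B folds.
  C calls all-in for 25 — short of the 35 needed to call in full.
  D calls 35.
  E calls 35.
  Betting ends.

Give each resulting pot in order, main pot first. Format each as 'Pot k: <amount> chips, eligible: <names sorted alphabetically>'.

Pot 1: 100 chips, eligible: A, C, D, E
Pot 2: 30 chips, eligible: A, D, E

Derivation:
Contributions: A=35, C=25, D=35, E=35
Folded: B
Pot levels (distinct totals of non-folded players): 25, 35
Layer 1-25: 25 each from A, C, D, E = 25*4 = 100 chips; eligible A, C, D, E
Layer 26-35: 10 each from A, D, E = 10*3 = 30 chips; eligible A, D, E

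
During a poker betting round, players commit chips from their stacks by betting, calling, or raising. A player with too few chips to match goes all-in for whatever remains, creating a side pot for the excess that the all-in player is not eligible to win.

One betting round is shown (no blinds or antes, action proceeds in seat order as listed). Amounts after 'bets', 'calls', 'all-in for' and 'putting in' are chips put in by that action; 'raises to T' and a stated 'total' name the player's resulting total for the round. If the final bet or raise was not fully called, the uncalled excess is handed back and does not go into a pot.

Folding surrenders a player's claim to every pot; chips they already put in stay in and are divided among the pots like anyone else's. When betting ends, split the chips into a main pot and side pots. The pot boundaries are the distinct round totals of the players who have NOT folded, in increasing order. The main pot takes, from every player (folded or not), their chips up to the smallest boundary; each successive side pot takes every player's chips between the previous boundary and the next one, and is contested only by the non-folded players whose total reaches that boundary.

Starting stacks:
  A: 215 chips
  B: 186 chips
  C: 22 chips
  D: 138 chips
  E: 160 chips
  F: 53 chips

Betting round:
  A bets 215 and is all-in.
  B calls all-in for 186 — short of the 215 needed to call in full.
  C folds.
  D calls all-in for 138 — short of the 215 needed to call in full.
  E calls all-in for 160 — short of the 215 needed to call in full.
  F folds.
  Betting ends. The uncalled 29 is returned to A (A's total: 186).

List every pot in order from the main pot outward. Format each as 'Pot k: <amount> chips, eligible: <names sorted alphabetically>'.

Contributions (after 29 returned to A): A=186, B=186, D=138, E=160
Folded: C, F
Pot levels (distinct totals of non-folded players): 138, 160, 186
Layer 1-138: 138 each from A, B, D, E = 138*4 = 552 chips; eligible A, B, D, E
Layer 139-160: 22 each from A, B, E = 22*3 = 66 chips; eligible A, B, E
Layer 161-186: 26 each from A, B = 26*2 = 52 chips; eligible A, B

Pot 1: 552 chips, eligible: A, B, D, E
Pot 2: 66 chips, eligible: A, B, E
Pot 3: 52 chips, eligible: A, B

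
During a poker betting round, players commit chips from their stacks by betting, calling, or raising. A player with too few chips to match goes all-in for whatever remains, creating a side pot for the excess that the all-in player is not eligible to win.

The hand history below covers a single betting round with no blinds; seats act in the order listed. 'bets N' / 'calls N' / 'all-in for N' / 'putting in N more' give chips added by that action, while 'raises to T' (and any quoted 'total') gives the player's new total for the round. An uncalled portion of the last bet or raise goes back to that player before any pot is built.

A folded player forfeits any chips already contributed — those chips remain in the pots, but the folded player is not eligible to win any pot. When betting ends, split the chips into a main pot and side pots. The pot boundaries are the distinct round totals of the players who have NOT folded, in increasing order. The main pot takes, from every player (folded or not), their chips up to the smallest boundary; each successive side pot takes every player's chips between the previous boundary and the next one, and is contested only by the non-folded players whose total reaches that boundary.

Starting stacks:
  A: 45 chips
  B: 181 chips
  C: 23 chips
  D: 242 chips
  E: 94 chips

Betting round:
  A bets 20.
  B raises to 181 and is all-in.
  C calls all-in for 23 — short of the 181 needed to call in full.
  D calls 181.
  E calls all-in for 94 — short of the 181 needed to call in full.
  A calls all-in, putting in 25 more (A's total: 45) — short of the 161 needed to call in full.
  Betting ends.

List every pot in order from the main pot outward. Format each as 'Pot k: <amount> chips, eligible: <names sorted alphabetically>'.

Pot 1: 115 chips, eligible: A, B, C, D, E
Pot 2: 88 chips, eligible: A, B, D, E
Pot 3: 147 chips, eligible: B, D, E
Pot 4: 174 chips, eligible: B, D

Derivation:
Contributions: A=45, B=181, C=23, D=181, E=94
Pot levels (distinct totals of non-folded players): 23, 45, 94, 181
Layer 1-23: 23 each from A, B, C, D, E = 23*5 = 115 chips; eligible A, B, C, D, E
Layer 24-45: 22 each from A, B, D, E = 22*4 = 88 chips; eligible A, B, D, E
Layer 46-94: 49 each from B, D, E = 49*3 = 147 chips; eligible B, D, E
Layer 95-181: 87 each from B, D = 87*2 = 174 chips; eligible B, D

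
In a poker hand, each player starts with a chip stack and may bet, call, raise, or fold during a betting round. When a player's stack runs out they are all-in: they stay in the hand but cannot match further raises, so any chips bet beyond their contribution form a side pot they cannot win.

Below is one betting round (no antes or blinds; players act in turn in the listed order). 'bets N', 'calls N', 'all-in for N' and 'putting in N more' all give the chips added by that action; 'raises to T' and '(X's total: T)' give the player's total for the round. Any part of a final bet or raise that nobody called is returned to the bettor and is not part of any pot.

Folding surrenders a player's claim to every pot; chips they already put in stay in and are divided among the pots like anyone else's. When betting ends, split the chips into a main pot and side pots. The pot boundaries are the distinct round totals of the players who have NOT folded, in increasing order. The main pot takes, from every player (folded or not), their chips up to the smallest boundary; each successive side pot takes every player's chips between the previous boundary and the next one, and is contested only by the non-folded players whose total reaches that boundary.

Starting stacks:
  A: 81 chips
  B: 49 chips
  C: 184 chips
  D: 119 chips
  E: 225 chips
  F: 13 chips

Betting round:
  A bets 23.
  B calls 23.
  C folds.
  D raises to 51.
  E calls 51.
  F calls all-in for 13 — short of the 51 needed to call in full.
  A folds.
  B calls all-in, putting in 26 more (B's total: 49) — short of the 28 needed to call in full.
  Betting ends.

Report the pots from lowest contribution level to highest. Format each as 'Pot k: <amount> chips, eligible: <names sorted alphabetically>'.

Pot 1: 65 chips, eligible: B, D, E, F
Pot 2: 118 chips, eligible: B, D, E
Pot 3: 4 chips, eligible: D, E

Derivation:
Contributions: A=23, B=49, D=51, E=51, F=13
Folded: A, C
Pot levels (distinct totals of non-folded players): 13, 49, 51
Layer 1-13: 13 each from A, B, D, E, F = 13*5 = 65 chips; eligible B, D, E, F
Layer 14-49: A 10 + B 36 + D 36 + E 36 = 118 chips; eligible B, D, E
Layer 50-51: 2 each from D, E = 2*2 = 4 chips; eligible D, E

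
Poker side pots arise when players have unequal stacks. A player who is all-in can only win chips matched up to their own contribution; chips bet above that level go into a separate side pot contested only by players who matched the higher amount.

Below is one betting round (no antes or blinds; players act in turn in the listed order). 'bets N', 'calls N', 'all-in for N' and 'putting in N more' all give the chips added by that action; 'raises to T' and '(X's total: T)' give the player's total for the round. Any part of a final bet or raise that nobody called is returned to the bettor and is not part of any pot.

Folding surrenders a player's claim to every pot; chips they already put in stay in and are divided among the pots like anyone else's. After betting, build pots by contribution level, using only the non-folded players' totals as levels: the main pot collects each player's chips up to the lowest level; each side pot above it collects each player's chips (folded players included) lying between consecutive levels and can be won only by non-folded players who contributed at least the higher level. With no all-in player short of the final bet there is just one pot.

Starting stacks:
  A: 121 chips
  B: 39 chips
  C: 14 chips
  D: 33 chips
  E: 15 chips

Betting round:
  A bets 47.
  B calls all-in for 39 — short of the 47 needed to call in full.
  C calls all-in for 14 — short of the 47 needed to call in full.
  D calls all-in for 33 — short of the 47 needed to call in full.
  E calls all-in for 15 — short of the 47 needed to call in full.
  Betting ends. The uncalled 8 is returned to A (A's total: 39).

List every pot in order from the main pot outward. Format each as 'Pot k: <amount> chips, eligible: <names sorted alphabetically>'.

Contributions (after 8 returned to A): A=39, B=39, C=14, D=33, E=15
Pot levels (distinct totals of non-folded players): 14, 15, 33, 39
Layer 1-14: 14 each from A, B, C, D, E = 14*5 = 70 chips; eligible A, B, C, D, E
Layer 15-15: 1 each from A, B, D, E = 1*4 = 4 chips; eligible A, B, D, E
Layer 16-33: 18 each from A, B, D = 18*3 = 54 chips; eligible A, B, D
Layer 34-39: 6 each from A, B = 6*2 = 12 chips; eligible A, B

Pot 1: 70 chips, eligible: A, B, C, D, E
Pot 2: 4 chips, eligible: A, B, D, E
Pot 3: 54 chips, eligible: A, B, D
Pot 4: 12 chips, eligible: A, B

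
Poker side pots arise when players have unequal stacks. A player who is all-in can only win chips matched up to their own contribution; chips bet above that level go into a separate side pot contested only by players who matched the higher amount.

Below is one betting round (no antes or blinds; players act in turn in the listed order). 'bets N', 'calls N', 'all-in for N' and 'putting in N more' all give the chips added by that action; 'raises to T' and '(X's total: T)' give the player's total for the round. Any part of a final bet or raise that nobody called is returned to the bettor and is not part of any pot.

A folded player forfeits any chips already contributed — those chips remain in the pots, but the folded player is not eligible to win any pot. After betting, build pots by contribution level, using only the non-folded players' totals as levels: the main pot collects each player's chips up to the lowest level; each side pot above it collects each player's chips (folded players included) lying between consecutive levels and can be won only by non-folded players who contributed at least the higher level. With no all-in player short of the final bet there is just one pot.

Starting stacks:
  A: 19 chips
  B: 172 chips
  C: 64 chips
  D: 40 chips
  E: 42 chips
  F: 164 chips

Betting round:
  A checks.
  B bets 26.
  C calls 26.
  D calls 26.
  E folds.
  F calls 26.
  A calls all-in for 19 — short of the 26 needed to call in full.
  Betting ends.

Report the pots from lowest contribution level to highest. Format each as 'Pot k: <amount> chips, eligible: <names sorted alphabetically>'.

Contributions: A=19, B=26, C=26, D=26, F=26
Folded: E
Pot levels (distinct totals of non-folded players): 19, 26
Layer 1-19: 19 each from A, B, C, D, F = 19*5 = 95 chips; eligible A, B, C, D, F
Layer 20-26: 7 each from B, C, D, F = 7*4 = 28 chips; eligible B, C, D, F

Pot 1: 95 chips, eligible: A, B, C, D, F
Pot 2: 28 chips, eligible: B, C, D, F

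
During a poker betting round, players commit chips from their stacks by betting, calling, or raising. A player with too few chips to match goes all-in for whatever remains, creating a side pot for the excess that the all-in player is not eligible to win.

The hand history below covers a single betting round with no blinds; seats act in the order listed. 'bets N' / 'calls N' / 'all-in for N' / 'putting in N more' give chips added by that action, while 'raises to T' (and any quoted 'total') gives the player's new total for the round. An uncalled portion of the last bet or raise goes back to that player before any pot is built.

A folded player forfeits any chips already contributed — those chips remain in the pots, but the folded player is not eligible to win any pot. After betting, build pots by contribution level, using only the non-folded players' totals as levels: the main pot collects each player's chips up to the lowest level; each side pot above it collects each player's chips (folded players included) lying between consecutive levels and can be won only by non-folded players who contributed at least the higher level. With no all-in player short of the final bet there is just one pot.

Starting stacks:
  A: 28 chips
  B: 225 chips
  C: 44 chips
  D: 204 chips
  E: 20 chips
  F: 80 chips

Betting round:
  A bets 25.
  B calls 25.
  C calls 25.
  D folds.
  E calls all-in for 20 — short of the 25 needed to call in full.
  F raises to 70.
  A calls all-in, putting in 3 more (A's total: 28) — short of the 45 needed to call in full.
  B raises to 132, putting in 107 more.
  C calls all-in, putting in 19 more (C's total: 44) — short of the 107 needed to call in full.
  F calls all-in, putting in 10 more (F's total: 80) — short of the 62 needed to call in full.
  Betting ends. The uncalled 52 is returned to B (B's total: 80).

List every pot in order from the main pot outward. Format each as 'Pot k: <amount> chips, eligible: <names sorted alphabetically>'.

Contributions (after 52 returned to B): A=28, B=80, C=44, E=20, F=80
Folded: D
Pot levels (distinct totals of non-folded players): 20, 28, 44, 80
Layer 1-20: 20 each from A, B, C, E, F = 20*5 = 100 chips; eligible A, B, C, E, F
Layer 21-28: 8 each from A, B, C, F = 8*4 = 32 chips; eligible A, B, C, F
Layer 29-44: 16 each from B, C, F = 16*3 = 48 chips; eligible B, C, F
Layer 45-80: 36 each from B, F = 36*2 = 72 chips; eligible B, F

Pot 1: 100 chips, eligible: A, B, C, E, F
Pot 2: 32 chips, eligible: A, B, C, F
Pot 3: 48 chips, eligible: B, C, F
Pot 4: 72 chips, eligible: B, F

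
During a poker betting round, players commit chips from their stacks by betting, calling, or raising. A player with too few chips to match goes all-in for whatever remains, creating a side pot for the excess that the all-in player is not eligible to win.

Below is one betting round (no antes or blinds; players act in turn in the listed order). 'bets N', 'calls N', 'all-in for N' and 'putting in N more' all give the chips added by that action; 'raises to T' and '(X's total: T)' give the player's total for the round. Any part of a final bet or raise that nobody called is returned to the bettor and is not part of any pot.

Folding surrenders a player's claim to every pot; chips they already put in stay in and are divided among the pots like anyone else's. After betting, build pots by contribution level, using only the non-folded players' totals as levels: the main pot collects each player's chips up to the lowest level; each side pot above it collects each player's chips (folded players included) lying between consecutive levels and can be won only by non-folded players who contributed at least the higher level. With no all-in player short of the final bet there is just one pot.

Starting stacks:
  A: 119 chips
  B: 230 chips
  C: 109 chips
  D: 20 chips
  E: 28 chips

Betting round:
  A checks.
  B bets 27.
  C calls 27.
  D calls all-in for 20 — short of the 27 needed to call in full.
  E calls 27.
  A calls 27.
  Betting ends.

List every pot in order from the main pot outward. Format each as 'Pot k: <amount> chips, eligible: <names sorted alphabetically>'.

Pot 1: 100 chips, eligible: A, B, C, D, E
Pot 2: 28 chips, eligible: A, B, C, E

Derivation:
Contributions: A=27, B=27, C=27, D=20, E=27
Pot levels (distinct totals of non-folded players): 20, 27
Layer 1-20: 20 each from A, B, C, D, E = 20*5 = 100 chips; eligible A, B, C, D, E
Layer 21-27: 7 each from A, B, C, E = 7*4 = 28 chips; eligible A, B, C, E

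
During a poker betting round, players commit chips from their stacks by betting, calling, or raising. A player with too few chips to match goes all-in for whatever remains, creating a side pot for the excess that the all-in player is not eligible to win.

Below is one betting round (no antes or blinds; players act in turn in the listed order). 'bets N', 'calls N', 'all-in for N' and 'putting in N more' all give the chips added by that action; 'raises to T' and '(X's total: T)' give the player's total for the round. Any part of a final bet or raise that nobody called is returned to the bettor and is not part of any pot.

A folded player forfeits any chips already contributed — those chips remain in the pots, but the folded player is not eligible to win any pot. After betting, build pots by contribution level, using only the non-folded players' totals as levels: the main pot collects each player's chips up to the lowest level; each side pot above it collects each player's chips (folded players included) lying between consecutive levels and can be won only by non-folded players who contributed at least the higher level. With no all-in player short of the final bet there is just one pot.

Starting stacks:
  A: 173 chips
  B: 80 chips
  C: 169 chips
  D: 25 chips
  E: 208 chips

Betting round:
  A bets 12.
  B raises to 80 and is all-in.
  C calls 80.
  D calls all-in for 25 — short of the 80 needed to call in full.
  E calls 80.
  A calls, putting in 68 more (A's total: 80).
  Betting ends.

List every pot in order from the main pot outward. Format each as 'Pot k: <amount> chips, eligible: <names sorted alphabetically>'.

Contributions: A=80, B=80, C=80, D=25, E=80
Pot levels (distinct totals of non-folded players): 25, 80
Layer 1-25: 25 each from A, B, C, D, E = 25*5 = 125 chips; eligible A, B, C, D, E
Layer 26-80: 55 each from A, B, C, E = 55*4 = 220 chips; eligible A, B, C, E

Pot 1: 125 chips, eligible: A, B, C, D, E
Pot 2: 220 chips, eligible: A, B, C, E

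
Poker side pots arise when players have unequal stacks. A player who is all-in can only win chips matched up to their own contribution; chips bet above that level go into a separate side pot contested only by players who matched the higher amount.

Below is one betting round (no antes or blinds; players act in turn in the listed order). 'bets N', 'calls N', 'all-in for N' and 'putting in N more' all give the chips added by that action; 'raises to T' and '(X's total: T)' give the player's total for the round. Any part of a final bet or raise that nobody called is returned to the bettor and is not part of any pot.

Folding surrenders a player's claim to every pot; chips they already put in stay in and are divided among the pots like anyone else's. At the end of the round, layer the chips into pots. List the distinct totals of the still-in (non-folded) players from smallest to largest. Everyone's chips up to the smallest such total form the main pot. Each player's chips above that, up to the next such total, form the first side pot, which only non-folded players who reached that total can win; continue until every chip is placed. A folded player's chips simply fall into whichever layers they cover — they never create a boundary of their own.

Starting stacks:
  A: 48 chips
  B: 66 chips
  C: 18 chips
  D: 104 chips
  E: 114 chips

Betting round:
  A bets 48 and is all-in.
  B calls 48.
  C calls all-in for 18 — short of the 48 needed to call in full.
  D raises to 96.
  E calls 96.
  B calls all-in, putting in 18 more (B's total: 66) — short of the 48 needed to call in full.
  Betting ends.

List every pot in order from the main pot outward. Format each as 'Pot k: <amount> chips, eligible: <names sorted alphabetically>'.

Contributions: A=48, B=66, C=18, D=96, E=96
Pot levels (distinct totals of non-folded players): 18, 48, 66, 96
Layer 1-18: 18 each from A, B, C, D, E = 18*5 = 90 chips; eligible A, B, C, D, E
Layer 19-48: 30 each from A, B, D, E = 30*4 = 120 chips; eligible A, B, D, E
Layer 49-66: 18 each from B, D, E = 18*3 = 54 chips; eligible B, D, E
Layer 67-96: 30 each from D, E = 30*2 = 60 chips; eligible D, E

Pot 1: 90 chips, eligible: A, B, C, D, E
Pot 2: 120 chips, eligible: A, B, D, E
Pot 3: 54 chips, eligible: B, D, E
Pot 4: 60 chips, eligible: D, E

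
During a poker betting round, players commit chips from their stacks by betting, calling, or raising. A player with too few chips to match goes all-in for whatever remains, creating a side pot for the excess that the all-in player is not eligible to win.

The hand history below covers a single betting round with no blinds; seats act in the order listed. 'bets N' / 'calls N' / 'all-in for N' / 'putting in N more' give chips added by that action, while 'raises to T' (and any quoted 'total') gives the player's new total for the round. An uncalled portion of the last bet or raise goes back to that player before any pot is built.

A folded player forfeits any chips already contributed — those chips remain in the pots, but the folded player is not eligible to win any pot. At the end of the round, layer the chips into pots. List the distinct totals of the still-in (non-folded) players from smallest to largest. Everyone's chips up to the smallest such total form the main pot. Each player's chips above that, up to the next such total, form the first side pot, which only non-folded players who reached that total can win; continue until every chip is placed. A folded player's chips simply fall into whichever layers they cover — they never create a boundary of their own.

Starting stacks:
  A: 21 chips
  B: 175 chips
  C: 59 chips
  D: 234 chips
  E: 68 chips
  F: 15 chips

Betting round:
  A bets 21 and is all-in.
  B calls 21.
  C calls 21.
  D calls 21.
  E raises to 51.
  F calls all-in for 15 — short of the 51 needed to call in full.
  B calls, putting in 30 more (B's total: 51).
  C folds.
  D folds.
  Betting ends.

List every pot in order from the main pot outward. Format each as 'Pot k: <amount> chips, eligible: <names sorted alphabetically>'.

Pot 1: 90 chips, eligible: A, B, E, F
Pot 2: 30 chips, eligible: A, B, E
Pot 3: 60 chips, eligible: B, E

Derivation:
Contributions: A=21, B=51, C=21, D=21, E=51, F=15
Folded: C, D
Pot levels (distinct totals of non-folded players): 15, 21, 51
Layer 1-15: 15 each from A, B, C, D, E, F = 15*6 = 90 chips; eligible A, B, E, F
Layer 16-21: 6 each from A, B, C, D, E = 6*5 = 30 chips; eligible A, B, E
Layer 22-51: 30 each from B, E = 30*2 = 60 chips; eligible B, E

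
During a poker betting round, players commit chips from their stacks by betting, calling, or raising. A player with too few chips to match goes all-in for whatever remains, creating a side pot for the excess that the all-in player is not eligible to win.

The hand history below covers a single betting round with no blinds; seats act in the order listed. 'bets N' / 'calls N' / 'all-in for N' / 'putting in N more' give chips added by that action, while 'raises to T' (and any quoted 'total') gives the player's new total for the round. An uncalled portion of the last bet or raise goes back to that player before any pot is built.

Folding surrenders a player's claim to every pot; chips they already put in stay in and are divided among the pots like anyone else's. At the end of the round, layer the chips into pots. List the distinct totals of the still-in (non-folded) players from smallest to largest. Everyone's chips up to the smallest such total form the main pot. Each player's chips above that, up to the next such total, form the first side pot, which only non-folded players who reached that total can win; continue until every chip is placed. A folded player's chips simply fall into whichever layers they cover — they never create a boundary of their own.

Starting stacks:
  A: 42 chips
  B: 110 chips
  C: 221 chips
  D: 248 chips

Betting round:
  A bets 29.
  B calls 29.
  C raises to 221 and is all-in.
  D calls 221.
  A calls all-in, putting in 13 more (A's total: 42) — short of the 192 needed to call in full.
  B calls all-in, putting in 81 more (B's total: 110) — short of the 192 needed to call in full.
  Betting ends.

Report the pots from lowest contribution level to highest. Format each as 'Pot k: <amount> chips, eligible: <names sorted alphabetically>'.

Contributions: A=42, B=110, C=221, D=221
Pot levels (distinct totals of non-folded players): 42, 110, 221
Layer 1-42: 42 each from A, B, C, D = 42*4 = 168 chips; eligible A, B, C, D
Layer 43-110: 68 each from B, C, D = 68*3 = 204 chips; eligible B, C, D
Layer 111-221: 111 each from C, D = 111*2 = 222 chips; eligible C, D

Pot 1: 168 chips, eligible: A, B, C, D
Pot 2: 204 chips, eligible: B, C, D
Pot 3: 222 chips, eligible: C, D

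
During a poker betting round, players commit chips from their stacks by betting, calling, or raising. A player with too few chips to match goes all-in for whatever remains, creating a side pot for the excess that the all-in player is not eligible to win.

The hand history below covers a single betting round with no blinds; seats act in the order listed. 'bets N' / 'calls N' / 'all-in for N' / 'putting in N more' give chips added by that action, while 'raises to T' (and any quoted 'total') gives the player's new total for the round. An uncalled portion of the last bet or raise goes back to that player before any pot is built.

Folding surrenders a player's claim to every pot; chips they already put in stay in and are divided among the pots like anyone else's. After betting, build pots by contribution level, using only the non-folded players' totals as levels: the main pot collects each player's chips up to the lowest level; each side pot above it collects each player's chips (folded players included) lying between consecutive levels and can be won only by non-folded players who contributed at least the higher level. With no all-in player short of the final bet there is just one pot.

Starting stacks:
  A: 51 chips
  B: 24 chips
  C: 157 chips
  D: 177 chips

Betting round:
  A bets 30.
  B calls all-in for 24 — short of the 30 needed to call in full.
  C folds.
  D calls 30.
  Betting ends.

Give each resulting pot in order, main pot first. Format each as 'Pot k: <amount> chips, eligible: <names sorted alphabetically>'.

Contributions: A=30, B=24, D=30
Folded: C
Pot levels (distinct totals of non-folded players): 24, 30
Layer 1-24: 24 each from A, B, D = 24*3 = 72 chips; eligible A, B, D
Layer 25-30: 6 each from A, D = 6*2 = 12 chips; eligible A, D

Pot 1: 72 chips, eligible: A, B, D
Pot 2: 12 chips, eligible: A, D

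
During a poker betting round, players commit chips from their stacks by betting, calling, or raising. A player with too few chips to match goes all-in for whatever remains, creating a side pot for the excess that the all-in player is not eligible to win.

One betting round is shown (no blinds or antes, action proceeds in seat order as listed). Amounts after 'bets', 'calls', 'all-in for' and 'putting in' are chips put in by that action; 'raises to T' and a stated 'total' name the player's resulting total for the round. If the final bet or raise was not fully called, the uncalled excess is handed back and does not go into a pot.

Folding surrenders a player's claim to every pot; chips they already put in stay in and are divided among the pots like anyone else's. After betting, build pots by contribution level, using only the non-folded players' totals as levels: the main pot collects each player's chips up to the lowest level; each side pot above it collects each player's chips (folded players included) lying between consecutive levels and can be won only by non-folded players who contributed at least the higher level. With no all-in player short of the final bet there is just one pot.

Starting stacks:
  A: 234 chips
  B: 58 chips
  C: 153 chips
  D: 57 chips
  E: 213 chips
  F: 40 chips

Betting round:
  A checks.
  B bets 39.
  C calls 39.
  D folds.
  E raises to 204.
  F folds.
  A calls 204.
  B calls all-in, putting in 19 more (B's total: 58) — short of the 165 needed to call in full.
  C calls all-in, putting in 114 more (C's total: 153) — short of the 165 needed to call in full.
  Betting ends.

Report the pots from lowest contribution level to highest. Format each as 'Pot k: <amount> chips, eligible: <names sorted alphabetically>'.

Pot 1: 232 chips, eligible: A, B, C, E
Pot 2: 285 chips, eligible: A, C, E
Pot 3: 102 chips, eligible: A, E

Derivation:
Contributions: A=204, B=58, C=153, E=204
Folded: D, F
Pot levels (distinct totals of non-folded players): 58, 153, 204
Layer 1-58: 58 each from A, B, C, E = 58*4 = 232 chips; eligible A, B, C, E
Layer 59-153: 95 each from A, C, E = 95*3 = 285 chips; eligible A, C, E
Layer 154-204: 51 each from A, E = 51*2 = 102 chips; eligible A, E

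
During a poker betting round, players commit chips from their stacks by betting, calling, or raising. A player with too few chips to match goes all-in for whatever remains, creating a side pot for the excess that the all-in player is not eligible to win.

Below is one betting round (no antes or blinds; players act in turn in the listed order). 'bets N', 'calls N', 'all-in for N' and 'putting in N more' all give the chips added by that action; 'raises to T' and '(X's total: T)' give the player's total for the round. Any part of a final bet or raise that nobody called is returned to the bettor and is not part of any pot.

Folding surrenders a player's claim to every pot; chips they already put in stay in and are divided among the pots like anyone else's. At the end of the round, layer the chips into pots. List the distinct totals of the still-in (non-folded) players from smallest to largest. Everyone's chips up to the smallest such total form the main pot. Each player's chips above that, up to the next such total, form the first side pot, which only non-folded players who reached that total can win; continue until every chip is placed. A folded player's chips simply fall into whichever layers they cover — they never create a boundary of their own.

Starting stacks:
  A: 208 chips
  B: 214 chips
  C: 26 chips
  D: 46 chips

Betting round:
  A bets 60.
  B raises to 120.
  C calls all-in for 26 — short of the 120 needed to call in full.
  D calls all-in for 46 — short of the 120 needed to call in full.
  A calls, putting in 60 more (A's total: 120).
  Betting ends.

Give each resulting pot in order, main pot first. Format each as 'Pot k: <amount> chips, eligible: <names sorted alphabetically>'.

Contributions: A=120, B=120, C=26, D=46
Pot levels (distinct totals of non-folded players): 26, 46, 120
Layer 1-26: 26 each from A, B, C, D = 26*4 = 104 chips; eligible A, B, C, D
Layer 27-46: 20 each from A, B, D = 20*3 = 60 chips; eligible A, B, D
Layer 47-120: 74 each from A, B = 74*2 = 148 chips; eligible A, B

Pot 1: 104 chips, eligible: A, B, C, D
Pot 2: 60 chips, eligible: A, B, D
Pot 3: 148 chips, eligible: A, B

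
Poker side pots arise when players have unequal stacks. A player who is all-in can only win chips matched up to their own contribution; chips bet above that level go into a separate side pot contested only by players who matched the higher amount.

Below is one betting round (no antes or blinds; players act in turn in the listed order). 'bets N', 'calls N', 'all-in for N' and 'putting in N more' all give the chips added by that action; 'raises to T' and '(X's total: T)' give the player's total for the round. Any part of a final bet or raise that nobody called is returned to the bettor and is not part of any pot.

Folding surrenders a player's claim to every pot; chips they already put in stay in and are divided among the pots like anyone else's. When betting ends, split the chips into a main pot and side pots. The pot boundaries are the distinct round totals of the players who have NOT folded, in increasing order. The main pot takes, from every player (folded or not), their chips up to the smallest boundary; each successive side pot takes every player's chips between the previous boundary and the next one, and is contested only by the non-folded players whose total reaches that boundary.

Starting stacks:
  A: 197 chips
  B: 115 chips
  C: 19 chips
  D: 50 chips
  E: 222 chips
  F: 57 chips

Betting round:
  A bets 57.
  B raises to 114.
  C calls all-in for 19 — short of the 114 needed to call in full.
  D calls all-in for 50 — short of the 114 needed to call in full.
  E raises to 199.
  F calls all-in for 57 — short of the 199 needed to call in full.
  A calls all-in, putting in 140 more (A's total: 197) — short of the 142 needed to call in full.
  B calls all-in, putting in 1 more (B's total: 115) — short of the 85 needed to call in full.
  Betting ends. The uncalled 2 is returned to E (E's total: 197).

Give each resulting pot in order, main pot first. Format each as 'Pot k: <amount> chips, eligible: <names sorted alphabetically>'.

Pot 1: 114 chips, eligible: A, B, C, D, E, F
Pot 2: 155 chips, eligible: A, B, D, E, F
Pot 3: 28 chips, eligible: A, B, E, F
Pot 4: 174 chips, eligible: A, B, E
Pot 5: 164 chips, eligible: A, E

Derivation:
Contributions (after 2 returned to E): A=197, B=115, C=19, D=50, E=197, F=57
Pot levels (distinct totals of non-folded players): 19, 50, 57, 115, 197
Layer 1-19: 19 each from A, B, C, D, E, F = 19*6 = 114 chips; eligible A, B, C, D, E, F
Layer 20-50: 31 each from A, B, D, E, F = 31*5 = 155 chips; eligible A, B, D, E, F
Layer 51-57: 7 each from A, B, E, F = 7*4 = 28 chips; eligible A, B, E, F
Layer 58-115: 58 each from A, B, E = 58*3 = 174 chips; eligible A, B, E
Layer 116-197: 82 each from A, E = 82*2 = 164 chips; eligible A, E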